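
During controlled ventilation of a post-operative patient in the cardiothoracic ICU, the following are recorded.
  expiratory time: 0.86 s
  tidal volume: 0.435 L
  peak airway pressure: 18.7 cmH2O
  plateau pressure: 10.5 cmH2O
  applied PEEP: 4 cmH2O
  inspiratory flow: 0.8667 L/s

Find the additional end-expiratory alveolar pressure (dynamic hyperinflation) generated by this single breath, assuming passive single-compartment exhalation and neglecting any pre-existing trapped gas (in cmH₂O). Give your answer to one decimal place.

R = (PIP − Pplat)/V̇ = (18.7 − 10.5) / 0.8667 = 8.2/0.8667 = 9.461 cmH2O·s/L.
C = Vt/(Pplat − PEEP) = 435.0 / (10.5 − 4) = 435.0/6.5 = 66.923 mL/cmH2O.
τ = R × C = 9.461 × 0.06692 L/cmH2O = 0.6331 s.
Fraction remaining = e^(−Te/τ) = e^(−0.86/0.6331) = 0.2571; trapped volume = 435.0 × 0.2571 = 111.84 mL.
Additional alveolar pressure from trapping ≈ V_trapped / C = 111.84 / 66.923 = 1.671 cmH2O.

1.7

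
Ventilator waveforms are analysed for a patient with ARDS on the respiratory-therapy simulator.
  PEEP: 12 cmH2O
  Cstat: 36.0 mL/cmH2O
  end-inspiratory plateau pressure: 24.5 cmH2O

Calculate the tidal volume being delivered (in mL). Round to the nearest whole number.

Vt = Cstat × (Pplat − PEEP) = 36.0 × (24.5 − 12) = 36.0 × 12.5 = 450.0 mL.

450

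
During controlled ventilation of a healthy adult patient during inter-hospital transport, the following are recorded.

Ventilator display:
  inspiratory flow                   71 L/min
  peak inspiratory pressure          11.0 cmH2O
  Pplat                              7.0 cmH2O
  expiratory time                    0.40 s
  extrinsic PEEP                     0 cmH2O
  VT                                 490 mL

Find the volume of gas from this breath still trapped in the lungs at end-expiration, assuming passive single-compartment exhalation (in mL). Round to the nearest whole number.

Flow: 71 L/min ÷ 60 = 1.1833 L/s.
R = (PIP − Pplat)/V̇ = (11.0 − 7.0) / 1.1833 = 4.0/1.1833 = 3.38 cmH2O·s/L.
C = Vt/(Pplat − PEEP) = 490.0 / (7.0 − 0) = 490.0/7.0 = 70.0 mL/cmH2O.
τ = R × C = 3.38 × 0.07 L/cmH2O = 0.2366 s.
Fraction remaining = e^(−Te/τ) = e^(−0.40/0.2366) = 0.1844.
Trapped volume = 490.0 × 0.1844 = 90.356 mL.

90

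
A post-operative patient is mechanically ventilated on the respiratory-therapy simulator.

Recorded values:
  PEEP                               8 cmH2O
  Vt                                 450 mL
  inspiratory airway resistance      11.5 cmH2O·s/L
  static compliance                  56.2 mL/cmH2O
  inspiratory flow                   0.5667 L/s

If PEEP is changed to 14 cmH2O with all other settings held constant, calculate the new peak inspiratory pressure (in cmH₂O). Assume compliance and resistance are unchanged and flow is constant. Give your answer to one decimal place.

PIP = Vt/C + R·V̇ + PEEP (constant-flow equation of motion).
Only the baseline term changes: ΔPIP = ΔPEEP = 14 − 8 = 6.0 cmH2O.
Original PIP = 450/56.2 + 11.5×0.5667 + 8 = 22.524 cmH2O; new PIP = 22.524 + (6.0) = 28.524 cmH2O.

28.5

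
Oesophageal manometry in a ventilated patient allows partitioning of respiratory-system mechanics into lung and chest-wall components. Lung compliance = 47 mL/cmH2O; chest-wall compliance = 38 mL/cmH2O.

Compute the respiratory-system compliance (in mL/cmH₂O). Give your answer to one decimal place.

21.0

Lung and chest wall are elastances in series: 1/Crs = 1/CL + 1/Ccw.
1/Crs = 1/47 + 1/38 = 0.04759.
Crs = 21.013 mL/cmH2O.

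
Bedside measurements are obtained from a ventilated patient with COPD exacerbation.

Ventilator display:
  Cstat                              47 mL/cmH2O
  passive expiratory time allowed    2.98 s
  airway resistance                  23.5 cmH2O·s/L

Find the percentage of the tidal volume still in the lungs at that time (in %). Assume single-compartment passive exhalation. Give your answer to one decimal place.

τ = R × C = 23.5 × 47 mL/cmH2O = 23.5 × 0.047 L/cmH2O = 1.105 s.
Passive exhalation: V(t)/V₀ = e^(−t/τ) = e^(−2.98/1.105) = 0.06742.
Fraction remaining = 0.06742 → 6.742%.

6.7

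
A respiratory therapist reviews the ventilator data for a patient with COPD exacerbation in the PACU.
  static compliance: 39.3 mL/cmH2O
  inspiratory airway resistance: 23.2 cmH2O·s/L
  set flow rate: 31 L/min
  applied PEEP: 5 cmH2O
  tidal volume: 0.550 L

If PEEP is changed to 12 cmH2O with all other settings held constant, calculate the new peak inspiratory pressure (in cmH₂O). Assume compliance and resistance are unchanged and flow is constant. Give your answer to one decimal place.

38.0

Flow: 31 L/min ÷ 60 = 0.5167 L/s.
PIP = Vt/C + R·V̇ + PEEP (constant-flow equation of motion).
Only the baseline term changes: ΔPIP = ΔPEEP = 12 − 5 = 7.0 cmH2O.
Original PIP = 550/39.3 + 23.2×0.5167 + 5 = 30.982 cmH2O; new PIP = 30.982 + (7.0) = 37.982 cmH2O.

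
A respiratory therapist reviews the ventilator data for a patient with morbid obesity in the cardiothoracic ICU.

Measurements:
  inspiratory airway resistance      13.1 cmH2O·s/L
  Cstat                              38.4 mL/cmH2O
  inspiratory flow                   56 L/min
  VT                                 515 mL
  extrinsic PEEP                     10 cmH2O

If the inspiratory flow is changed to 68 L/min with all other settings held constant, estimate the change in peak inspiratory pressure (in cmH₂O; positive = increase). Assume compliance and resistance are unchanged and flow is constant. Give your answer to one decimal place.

2.6

Flow: 56 L/min ÷ 60 = 0.9333 L/s.
New flow: 68 L/min ÷ 60 = 1.1333 L/s.
PIP = Vt/C + R·V̇ + PEEP (constant-flow equation of motion).
Only the resistive term changes: ΔPIP = R × ΔV̇ = 13.1 × (1.1333 − 0.9333) = 13.1 × 0.2 = 2.62 cmH2O.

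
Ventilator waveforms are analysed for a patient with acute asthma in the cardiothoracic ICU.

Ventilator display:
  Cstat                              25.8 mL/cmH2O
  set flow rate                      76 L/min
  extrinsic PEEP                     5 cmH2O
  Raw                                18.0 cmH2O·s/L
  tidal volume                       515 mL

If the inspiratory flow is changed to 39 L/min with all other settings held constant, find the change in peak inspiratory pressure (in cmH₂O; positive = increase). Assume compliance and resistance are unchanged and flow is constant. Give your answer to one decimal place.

Flow: 76 L/min ÷ 60 = 1.2667 L/s.
New flow: 39 L/min ÷ 60 = 0.65 L/s.
PIP = Vt/C + R·V̇ + PEEP (constant-flow equation of motion).
Only the resistive term changes: ΔPIP = R × ΔV̇ = 18.0 × (0.65 − 1.2667) = 18.0 × -0.6167 = -11.101 cmH2O.

-11.1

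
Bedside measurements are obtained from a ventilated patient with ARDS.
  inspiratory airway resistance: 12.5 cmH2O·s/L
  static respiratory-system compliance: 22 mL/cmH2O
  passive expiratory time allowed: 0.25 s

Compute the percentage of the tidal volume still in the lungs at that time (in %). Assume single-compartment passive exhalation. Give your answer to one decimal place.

τ = R × C = 12.5 × 22 mL/cmH2O = 12.5 × 0.022 L/cmH2O = 0.275 s.
Passive exhalation: V(t)/V₀ = e^(−t/τ) = e^(−0.25/0.275) = 0.4029.
Fraction remaining = 0.4029 → 40.29%.

40.3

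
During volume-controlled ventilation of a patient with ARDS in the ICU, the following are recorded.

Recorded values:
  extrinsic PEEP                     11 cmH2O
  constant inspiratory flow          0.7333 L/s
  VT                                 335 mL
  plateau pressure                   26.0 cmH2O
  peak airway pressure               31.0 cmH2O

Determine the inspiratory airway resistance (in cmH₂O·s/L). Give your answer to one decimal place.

Raw = (PIP − Pplat) / flow = (31.0 − 26.0) / 0.7333 = 5.0 / 0.7333 = 6.818 cmH2O·s/L.

6.8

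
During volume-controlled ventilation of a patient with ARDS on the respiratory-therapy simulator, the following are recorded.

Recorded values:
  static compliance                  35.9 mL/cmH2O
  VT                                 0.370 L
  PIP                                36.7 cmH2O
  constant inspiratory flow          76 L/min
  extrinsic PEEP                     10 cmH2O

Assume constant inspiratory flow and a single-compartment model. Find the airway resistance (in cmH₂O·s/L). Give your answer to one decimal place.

Flow: 76 L/min ÷ 60 = 1.2667 L/s.
Equation of motion (constant flow): PIP = Vt/C + R·V̇ + PEEP.
R·V̇ = PIP − Vt/C − PEEP = 36.7 − 370/35.9 − 10 = 36.7 − 10.306 − 10 = 16.394 cmH2O.
R = 16.394 / 1.2667 = 12.942 cmH2O·s/L.

12.9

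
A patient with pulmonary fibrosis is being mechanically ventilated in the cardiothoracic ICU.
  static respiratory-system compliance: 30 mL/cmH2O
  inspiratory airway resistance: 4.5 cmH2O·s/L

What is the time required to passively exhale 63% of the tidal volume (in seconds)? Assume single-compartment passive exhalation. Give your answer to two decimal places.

0.13

τ = R × C = 4.5 × 30 mL/cmH2O = 4.5 × 0.030 L/cmH2O = 0.135 s.
Exhaled fraction f = 1 − e^(−t/τ) → t = −τ·ln(1 − f) = −0.135·ln(0.37) = 0.1342 s.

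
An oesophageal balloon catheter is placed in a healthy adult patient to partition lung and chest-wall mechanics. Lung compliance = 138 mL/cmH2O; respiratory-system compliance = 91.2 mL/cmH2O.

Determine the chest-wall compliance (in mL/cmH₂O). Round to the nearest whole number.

1/Ccw = 1/Crs − 1/CL.
1/Ccw = 1/91.2 − 1/138 = 0.003719.
Ccw = 268.89 mL/cmH2O.

269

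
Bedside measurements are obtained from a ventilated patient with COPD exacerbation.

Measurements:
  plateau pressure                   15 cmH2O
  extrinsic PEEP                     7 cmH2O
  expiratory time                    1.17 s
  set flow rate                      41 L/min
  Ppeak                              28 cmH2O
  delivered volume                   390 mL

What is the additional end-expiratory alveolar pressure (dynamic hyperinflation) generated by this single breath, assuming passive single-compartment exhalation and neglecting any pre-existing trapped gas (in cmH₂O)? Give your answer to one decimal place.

Flow: 41 L/min ÷ 60 = 0.6833 L/s.
R = (PIP − Pplat)/V̇ = (28 − 15) / 0.6833 = 13.0/0.6833 = 19.025 cmH2O·s/L.
C = Vt/(Pplat − PEEP) = 390.0 / (15 − 7) = 390.0/8.0 = 48.75 mL/cmH2O.
τ = R × C = 19.025 × 0.04875 L/cmH2O = 0.9275 s.
Fraction remaining = e^(−Te/τ) = e^(−1.17/0.9275) = 0.2832; trapped volume = 390.0 × 0.2832 = 110.45 mL.
Additional alveolar pressure from trapping ≈ V_trapped / C = 110.45 / 48.75 = 2.266 cmH2O.

2.3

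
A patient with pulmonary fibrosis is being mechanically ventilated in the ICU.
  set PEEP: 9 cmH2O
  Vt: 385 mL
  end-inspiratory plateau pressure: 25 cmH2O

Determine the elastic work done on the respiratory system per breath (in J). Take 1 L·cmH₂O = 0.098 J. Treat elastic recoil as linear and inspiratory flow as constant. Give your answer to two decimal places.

0.30

Elastic work ≈ ½ × (Pplat − PEEP) × Vt = 0.5 × (25 − 9) × 0.385 L = 0.5 × 16.0 × 0.385 = 3.08 L·cmH2O.
× 0.098 J/(L·cmH2O) → 0.3018 J.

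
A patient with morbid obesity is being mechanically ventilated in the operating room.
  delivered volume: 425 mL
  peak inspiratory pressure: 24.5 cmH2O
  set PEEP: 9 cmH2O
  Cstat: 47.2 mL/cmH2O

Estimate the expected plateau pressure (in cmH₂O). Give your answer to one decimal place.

18.0

Pplat = PEEP + Vt / Cstat = 9 + 425 / 47.2 = 9 + 9.004 = 18.004 cmH2O.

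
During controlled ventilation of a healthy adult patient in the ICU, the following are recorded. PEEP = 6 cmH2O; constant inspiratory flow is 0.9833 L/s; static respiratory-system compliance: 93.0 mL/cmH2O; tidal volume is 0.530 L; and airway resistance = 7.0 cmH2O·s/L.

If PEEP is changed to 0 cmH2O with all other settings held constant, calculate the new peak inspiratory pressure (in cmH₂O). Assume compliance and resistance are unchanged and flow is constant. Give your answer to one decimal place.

PIP = Vt/C + R·V̇ + PEEP (constant-flow equation of motion).
Only the baseline term changes: ΔPIP = ΔPEEP = 0 − 6 = -6.0 cmH2O.
Original PIP = 530/93.0 + 7.0×0.9833 + 6 = 18.582 cmH2O; new PIP = 18.582 + (-6.0) = 12.582 cmH2O.

12.6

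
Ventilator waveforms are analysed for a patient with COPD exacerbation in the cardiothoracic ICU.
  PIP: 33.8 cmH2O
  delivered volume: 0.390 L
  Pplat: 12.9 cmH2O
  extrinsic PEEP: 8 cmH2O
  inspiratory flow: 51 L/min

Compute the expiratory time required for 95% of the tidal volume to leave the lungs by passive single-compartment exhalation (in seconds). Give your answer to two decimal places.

Flow: 51 L/min ÷ 60 = 0.85 L/s.
R = (PIP − Pplat)/V̇ = (33.8 − 12.9) / 0.85 = 20.9/0.85 = 24.588 cmH2O·s/L.
C = Vt/(Pplat − PEEP) = 390.0 / (12.9 − 8) = 390.0/4.9 = 79.592 mL/cmH2O.
τ = R × C = 24.588 × 0.07959 L/cmH2O = 1.957 s.
t = −τ·ln(1 − 0.95) = −1.957·ln(0.05) = 5.863 s.

5.86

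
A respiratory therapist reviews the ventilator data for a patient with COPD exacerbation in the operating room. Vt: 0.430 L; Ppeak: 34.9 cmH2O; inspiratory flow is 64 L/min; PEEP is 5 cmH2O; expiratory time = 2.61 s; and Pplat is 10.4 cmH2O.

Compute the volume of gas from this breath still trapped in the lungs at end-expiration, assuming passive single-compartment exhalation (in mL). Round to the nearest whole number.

103

Flow: 64 L/min ÷ 60 = 1.0667 L/s.
R = (PIP − Pplat)/V̇ = (34.9 − 10.4) / 1.0667 = 24.5/1.0667 = 22.968 cmH2O·s/L.
C = Vt/(Pplat − PEEP) = 430.0 / (10.4 − 5) = 430.0/5.4 = 79.63 mL/cmH2O.
τ = R × C = 22.968 × 0.07963 L/cmH2O = 1.829 s.
Fraction remaining = e^(−Te/τ) = e^(−2.61/1.829) = 0.24.
Trapped volume = 430.0 × 0.24 = 103.2 mL.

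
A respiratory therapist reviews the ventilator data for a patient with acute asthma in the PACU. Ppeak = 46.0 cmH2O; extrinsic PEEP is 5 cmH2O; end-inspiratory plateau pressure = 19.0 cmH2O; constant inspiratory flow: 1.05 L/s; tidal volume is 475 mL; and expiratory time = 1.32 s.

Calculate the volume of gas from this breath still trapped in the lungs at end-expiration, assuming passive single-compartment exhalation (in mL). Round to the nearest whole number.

R = (PIP − Pplat)/V̇ = (46.0 − 19.0) / 1.05 = 27.0/1.05 = 25.714 cmH2O·s/L.
C = Vt/(Pplat − PEEP) = 475.0 / (19.0 − 5) = 475.0/14.0 = 33.929 mL/cmH2O.
τ = R × C = 25.714 × 0.03393 L/cmH2O = 0.8725 s.
Fraction remaining = e^(−Te/τ) = e^(−1.32/0.8725) = 0.2203.
Trapped volume = 475.0 × 0.2203 = 104.64 mL.

105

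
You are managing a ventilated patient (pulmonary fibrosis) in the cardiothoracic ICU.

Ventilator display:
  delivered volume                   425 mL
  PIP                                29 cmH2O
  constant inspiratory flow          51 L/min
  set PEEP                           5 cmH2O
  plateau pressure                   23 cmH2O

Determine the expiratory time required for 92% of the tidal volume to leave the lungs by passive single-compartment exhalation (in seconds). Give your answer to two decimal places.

0.42

Flow: 51 L/min ÷ 60 = 0.85 L/s.
R = (PIP − Pplat)/V̇ = (29 − 23) / 0.85 = 6.0/0.85 = 7.059 cmH2O·s/L.
C = Vt/(Pplat − PEEP) = 425.0 / (23 − 5) = 425.0/18.0 = 23.611 mL/cmH2O.
τ = R × C = 7.059 × 0.02361 L/cmH2O = 0.1667 s.
t = −τ·ln(1 − 0.92) = −0.1667·ln(0.08) = 0.421 s.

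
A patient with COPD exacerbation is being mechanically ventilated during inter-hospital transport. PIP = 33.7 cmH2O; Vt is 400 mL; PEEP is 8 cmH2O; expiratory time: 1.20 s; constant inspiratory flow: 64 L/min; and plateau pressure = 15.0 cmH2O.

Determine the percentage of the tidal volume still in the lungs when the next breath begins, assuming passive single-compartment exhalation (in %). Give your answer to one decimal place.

30.2

Flow: 64 L/min ÷ 60 = 1.0667 L/s.
R = (PIP − Pplat)/V̇ = (33.7 − 15.0) / 1.0667 = 18.7/1.0667 = 17.531 cmH2O·s/L.
C = Vt/(Pplat − PEEP) = 400.0 / (15.0 − 8) = 400.0/7.0 = 57.143 mL/cmH2O.
τ = R × C = 17.531 × 0.05714 L/cmH2O = 1.002 s.
Fraction remaining at end-expiration = e^(−Te/τ) = e^(−1.20/1.002) = 0.3019 → 30.19%.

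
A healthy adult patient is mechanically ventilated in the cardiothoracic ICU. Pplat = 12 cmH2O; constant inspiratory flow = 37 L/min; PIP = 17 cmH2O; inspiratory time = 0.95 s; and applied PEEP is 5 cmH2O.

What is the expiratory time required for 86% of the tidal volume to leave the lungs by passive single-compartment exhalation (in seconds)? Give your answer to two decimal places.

Flow: 37 L/min ÷ 60 = 0.6167 L/s.
Vt = flow × Ti = 0.6167 L/s × 0.95 s × 1000 mL/L = 585.87 mL.
R = (PIP − Pplat)/V̇ = (17 − 12) / 0.6167 = 5.0/0.6167 = 8.108 cmH2O·s/L.
C = Vt/(Pplat − PEEP) = 585.87 / (12 − 5) = 585.87/7.0 = 83.696 mL/cmH2O.
τ = R × C = 8.108 × 0.0837 L/cmH2O = 0.6786 s.
t = −τ·ln(1 − 0.86) = −0.6786·ln(0.14) = 1.334 s.

1.33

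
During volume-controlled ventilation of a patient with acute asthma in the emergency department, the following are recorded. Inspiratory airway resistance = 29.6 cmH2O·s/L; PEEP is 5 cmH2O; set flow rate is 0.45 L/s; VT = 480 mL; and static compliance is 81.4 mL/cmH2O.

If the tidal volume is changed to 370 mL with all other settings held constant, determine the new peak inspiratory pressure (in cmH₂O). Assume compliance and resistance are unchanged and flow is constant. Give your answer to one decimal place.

PIP = Vt/C + R·V̇ + PEEP (constant-flow equation of motion).
Only the elastic term changes: ΔPIP = ΔVt / C = (370 − 480) / 81.4 = -1.351 cmH2O.
Original PIP = 480/81.4 + 29.6×0.45 + 5 = 24.217 cmH2O; new PIP = 24.217 + (-1.351) = 22.866 cmH2O.

22.9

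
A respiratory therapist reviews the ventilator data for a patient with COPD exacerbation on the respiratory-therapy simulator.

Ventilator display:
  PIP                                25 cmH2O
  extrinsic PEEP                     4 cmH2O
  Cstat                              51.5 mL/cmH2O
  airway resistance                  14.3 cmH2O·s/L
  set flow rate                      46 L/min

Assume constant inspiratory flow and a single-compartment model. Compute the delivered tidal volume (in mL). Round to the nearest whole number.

517

Flow: 46 L/min ÷ 60 = 0.7667 L/s.
Equation of motion (constant flow): PIP = Vt/C + R·V̇ + PEEP.
Vt/C = PIP − R·V̇ − PEEP = 25 − 10.964 − 4 = 10.036 cmH2O.
Vt = C × 10.036 = 51.5 × 10.036 = 516.85 mL.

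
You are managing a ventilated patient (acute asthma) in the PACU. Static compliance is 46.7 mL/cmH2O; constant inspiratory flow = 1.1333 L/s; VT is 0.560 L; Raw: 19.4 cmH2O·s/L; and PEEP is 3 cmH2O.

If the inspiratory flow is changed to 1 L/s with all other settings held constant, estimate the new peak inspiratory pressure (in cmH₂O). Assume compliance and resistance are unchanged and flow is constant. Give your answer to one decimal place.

34.4

PIP = Vt/C + R·V̇ + PEEP (constant-flow equation of motion).
Only the resistive term changes: ΔPIP = R × ΔV̇ = 19.4 × (1 − 1.1333) = 19.4 × -0.1333 = -2.586 cmH2O.
Original PIP = 560/46.7 + 19.4×1.1333 + 3 = 36.977 cmH2O; new PIP = 36.977 + (-2.586) = 34.391 cmH2O.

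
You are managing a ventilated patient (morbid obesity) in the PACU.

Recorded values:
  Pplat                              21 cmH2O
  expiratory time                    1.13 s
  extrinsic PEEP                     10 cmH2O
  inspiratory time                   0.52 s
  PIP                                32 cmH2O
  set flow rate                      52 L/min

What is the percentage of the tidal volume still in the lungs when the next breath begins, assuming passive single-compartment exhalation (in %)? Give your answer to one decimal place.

Flow: 52 L/min ÷ 60 = 0.8667 L/s.
Vt = flow × Ti = 0.8667 L/s × 0.52 s × 1000 mL/L = 450.68 mL.
R = (PIP − Pplat)/V̇ = (32 − 21) / 0.8667 = 11.0/0.8667 = 12.692 cmH2O·s/L.
C = Vt/(Pplat − PEEP) = 450.68 / (21 − 10) = 450.68/11.0 = 40.971 mL/cmH2O.
τ = R × C = 12.692 × 0.04097 L/cmH2O = 0.52 s.
Fraction remaining at end-expiration = e^(−Te/τ) = e^(−1.13/0.52) = 0.1138 → 11.38%.

11.4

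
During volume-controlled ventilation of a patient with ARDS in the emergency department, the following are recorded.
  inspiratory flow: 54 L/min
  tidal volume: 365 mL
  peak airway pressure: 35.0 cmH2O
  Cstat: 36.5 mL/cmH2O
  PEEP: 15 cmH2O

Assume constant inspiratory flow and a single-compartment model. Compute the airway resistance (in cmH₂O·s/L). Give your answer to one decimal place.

11.1

Flow: 54 L/min ÷ 60 = 0.9 L/s.
Equation of motion (constant flow): PIP = Vt/C + R·V̇ + PEEP.
R·V̇ = PIP − Vt/C − PEEP = 35.0 − 365/36.5 − 15 = 35.0 − 10.0 − 15 = 10.0 cmH2O.
R = 10.0 / 0.9 = 11.111 cmH2O·s/L.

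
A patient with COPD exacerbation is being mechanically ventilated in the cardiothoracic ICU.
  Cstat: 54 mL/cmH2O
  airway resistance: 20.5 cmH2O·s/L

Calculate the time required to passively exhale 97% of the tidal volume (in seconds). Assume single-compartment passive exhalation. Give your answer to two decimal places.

τ = R × C = 20.5 × 54 mL/cmH2O = 20.5 × 0.054 L/cmH2O = 1.107 s.
Exhaled fraction f = 1 − e^(−t/τ) → t = −τ·ln(1 − f) = −1.107·ln(0.03) = 3.882 s.

3.88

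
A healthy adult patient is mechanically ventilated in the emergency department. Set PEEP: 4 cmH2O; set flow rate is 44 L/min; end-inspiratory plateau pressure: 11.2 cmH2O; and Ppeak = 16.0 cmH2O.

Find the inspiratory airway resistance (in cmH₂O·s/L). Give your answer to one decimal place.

Flow: 44 L/min ÷ 60 = 0.7333 L/s.
Raw = (PIP − Pplat) / flow = (16.0 − 11.2) / 0.7333 = 4.8 / 0.7333 = 6.546 cmH2O·s/L.

6.5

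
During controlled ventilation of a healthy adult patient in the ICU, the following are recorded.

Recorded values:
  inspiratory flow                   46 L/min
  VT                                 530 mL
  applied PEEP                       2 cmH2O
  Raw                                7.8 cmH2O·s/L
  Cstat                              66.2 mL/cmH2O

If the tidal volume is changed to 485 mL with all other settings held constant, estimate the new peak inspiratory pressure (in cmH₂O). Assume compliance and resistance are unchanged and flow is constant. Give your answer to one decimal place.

Flow: 46 L/min ÷ 60 = 0.7667 L/s.
PIP = Vt/C + R·V̇ + PEEP (constant-flow equation of motion).
Only the elastic term changes: ΔPIP = ΔVt / C = (485 − 530) / 66.2 = -0.6798 cmH2O.
Original PIP = 530/66.2 + 7.8×0.7667 + 2 = 15.986 cmH2O; new PIP = 15.986 + (-0.6798) = 15.306 cmH2O.

15.3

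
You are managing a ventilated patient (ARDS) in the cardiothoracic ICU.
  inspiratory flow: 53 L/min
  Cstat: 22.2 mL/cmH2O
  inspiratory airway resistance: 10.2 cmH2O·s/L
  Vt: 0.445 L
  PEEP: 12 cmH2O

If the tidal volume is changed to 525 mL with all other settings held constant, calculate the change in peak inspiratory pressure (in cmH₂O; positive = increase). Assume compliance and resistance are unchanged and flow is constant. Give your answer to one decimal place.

3.6

PIP = Vt/C + R·V̇ + PEEP (constant-flow equation of motion).
Only the elastic term changes: ΔPIP = ΔVt / C = (525 − 445) / 22.2 = 3.604 cmH2O.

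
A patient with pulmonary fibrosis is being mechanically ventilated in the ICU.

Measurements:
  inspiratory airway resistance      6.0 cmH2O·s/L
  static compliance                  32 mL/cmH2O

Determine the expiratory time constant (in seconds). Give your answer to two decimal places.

0.19

τ = R × C = 6.0 × 32 mL/cmH2O = 6.0 × 0.032 L/cmH2O = 0.192 s.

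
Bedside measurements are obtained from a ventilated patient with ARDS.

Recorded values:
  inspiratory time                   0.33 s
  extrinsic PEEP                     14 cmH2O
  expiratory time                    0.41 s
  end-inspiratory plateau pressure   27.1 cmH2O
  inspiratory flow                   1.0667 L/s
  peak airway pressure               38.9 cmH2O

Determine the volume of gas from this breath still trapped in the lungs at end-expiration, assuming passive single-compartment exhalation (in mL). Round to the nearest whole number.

89

Vt = flow × Ti = 1.0667 L/s × 0.33 s × 1000 mL/L = 352.01 mL.
R = (PIP − Pplat)/V̇ = (38.9 − 27.1) / 1.0667 = 11.8/1.0667 = 11.062 cmH2O·s/L.
C = Vt/(Pplat − PEEP) = 352.01 / (27.1 − 14) = 352.01/13.1 = 26.871 mL/cmH2O.
τ = R × C = 11.062 × 0.02687 L/cmH2O = 0.2972 s.
Fraction remaining = e^(−Te/τ) = e^(−0.41/0.2972) = 0.2517.
Trapped volume = 352.01 × 0.2517 = 88.601 mL.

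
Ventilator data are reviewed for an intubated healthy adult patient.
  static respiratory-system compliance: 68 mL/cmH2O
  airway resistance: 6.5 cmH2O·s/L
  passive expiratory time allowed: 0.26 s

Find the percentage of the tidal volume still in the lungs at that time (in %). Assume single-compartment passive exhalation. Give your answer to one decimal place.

τ = R × C = 6.5 × 68 mL/cmH2O = 6.5 × 0.068 L/cmH2O = 0.442 s.
Passive exhalation: V(t)/V₀ = e^(−t/τ) = e^(−0.26/0.442) = 0.5553.
Fraction remaining = 0.5553 → 55.53%.

55.5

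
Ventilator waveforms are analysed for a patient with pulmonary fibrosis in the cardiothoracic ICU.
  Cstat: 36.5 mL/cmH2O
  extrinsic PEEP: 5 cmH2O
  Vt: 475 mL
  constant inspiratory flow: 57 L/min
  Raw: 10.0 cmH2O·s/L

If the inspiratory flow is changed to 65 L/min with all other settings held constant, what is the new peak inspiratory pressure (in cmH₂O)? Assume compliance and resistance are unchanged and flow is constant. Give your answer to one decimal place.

Flow: 57 L/min ÷ 60 = 0.95 L/s.
New flow: 65 L/min ÷ 60 = 1.0833 L/s.
PIP = Vt/C + R·V̇ + PEEP (constant-flow equation of motion).
Only the resistive term changes: ΔPIP = R × ΔV̇ = 10.0 × (1.0833 − 0.95) = 10.0 × 0.1333 = 1.333 cmH2O.
Original PIP = 475/36.5 + 10.0×0.95 + 5 = 27.514 cmH2O; new PIP = 27.514 + (1.333) = 28.847 cmH2O.

28.8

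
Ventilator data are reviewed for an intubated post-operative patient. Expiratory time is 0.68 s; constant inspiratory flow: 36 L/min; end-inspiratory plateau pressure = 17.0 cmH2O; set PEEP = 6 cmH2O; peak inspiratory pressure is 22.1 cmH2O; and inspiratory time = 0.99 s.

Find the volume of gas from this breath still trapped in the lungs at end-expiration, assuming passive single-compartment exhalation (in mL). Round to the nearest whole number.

135

Flow: 36 L/min ÷ 60 = 0.6 L/s.
Vt = flow × Ti = 0.6 L/s × 0.99 s × 1000 mL/L = 594.0 mL.
R = (PIP − Pplat)/V̇ = (22.1 − 17.0) / 0.6 = 5.1/0.6 = 8.5 cmH2O·s/L.
C = Vt/(Pplat − PEEP) = 594.0 / (17.0 − 6) = 594.0/11.0 = 54.0 mL/cmH2O.
τ = R × C = 8.5 × 0.054 L/cmH2O = 0.459 s.
Fraction remaining = e^(−Te/τ) = e^(−0.68/0.459) = 0.2273.
Trapped volume = 594.0 × 0.2273 = 135.02 mL.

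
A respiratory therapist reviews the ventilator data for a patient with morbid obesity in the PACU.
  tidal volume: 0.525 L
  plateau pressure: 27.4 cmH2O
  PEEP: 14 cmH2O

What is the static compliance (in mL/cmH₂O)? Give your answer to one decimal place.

39.2

Cstat = Vt / (Pplat − PEEP) = 525 / (27.4 − 14) = 525 / 13.4 = 39.179 mL/cmH2O.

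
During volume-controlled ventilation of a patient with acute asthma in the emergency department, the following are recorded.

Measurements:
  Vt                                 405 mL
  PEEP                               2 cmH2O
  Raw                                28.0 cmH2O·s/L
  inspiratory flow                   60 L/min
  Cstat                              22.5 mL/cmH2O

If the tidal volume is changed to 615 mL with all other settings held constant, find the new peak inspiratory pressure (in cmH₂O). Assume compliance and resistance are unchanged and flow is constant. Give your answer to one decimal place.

Flow: 60 L/min ÷ 60 = 1 L/s.
PIP = Vt/C + R·V̇ + PEEP (constant-flow equation of motion).
Only the elastic term changes: ΔPIP = ΔVt / C = (615 − 405) / 22.5 = 9.333 cmH2O.
Original PIP = 405/22.5 + 28.0×1 + 2 = 48.0 cmH2O; new PIP = 48.0 + (9.333) = 57.333 cmH2O.

57.3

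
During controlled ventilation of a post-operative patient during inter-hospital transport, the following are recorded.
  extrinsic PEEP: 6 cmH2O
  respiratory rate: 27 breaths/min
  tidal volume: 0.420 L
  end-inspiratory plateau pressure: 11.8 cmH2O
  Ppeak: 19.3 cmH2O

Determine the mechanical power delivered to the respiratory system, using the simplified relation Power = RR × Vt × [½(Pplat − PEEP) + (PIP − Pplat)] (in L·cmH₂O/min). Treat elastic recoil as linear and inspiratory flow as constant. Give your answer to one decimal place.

117.9

Per-breath work = Vt × [½(Pplat−PEEP) + (PIP−Pplat)] = 0.420 × [0.5×5.8 + 7.5] = 0.420 × 10.4 = 4.368 L·cmH2O.
Power = 27 × 4.368 = 117.94 L·cmH2O/min.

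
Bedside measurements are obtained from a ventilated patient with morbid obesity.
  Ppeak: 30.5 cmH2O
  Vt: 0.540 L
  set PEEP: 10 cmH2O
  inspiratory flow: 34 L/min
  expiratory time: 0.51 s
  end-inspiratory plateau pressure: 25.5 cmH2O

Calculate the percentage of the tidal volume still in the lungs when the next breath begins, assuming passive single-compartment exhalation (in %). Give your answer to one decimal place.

Flow: 34 L/min ÷ 60 = 0.5667 L/s.
R = (PIP − Pplat)/V̇ = (30.5 − 25.5) / 0.5667 = 5.0/0.5667 = 8.823 cmH2O·s/L.
C = Vt/(Pplat − PEEP) = 540.0 / (25.5 − 10) = 540.0/15.5 = 34.839 mL/cmH2O.
τ = R × C = 8.823 × 0.03484 L/cmH2O = 0.3074 s.
Fraction remaining at end-expiration = e^(−Te/τ) = e^(−0.51/0.3074) = 0.1903 → 19.03%.

19.0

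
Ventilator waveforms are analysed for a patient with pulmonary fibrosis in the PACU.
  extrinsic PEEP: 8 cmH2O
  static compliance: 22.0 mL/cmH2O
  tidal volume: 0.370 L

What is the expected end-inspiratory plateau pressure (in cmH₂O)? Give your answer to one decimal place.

24.8

Pplat = PEEP + Vt / Cstat = 8 + 370 / 22.0 = 8 + 16.818 = 24.818 cmH2O.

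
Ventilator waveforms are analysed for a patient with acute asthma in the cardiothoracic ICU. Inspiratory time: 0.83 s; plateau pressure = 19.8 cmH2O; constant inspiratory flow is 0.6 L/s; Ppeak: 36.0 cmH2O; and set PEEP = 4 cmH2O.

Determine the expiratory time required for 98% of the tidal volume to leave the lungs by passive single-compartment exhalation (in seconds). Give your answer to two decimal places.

Vt = flow × Ti = 0.6 L/s × 0.83 s × 1000 mL/L = 498.0 mL.
R = (PIP − Pplat)/V̇ = (36.0 − 19.8) / 0.6 = 16.2/0.6 = 27.0 cmH2O·s/L.
C = Vt/(Pplat − PEEP) = 498.0 / (19.8 − 4) = 498.0/15.8 = 31.519 mL/cmH2O.
τ = R × C = 27.0 × 0.03152 L/cmH2O = 0.851 s.
t = −τ·ln(1 − 0.98) = −0.851·ln(0.02) = 3.329 s.

3.33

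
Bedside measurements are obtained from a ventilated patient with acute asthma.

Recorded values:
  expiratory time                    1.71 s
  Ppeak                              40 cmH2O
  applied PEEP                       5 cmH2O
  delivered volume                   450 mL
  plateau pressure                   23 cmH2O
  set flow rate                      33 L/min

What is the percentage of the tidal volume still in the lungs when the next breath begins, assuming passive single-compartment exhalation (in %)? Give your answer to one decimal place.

Flow: 33 L/min ÷ 60 = 0.55 L/s.
R = (PIP − Pplat)/V̇ = (40 − 23) / 0.55 = 17.0/0.55 = 30.909 cmH2O·s/L.
C = Vt/(Pplat − PEEP) = 450.0 / (23 − 5) = 450.0/18.0 = 25.0 mL/cmH2O.
τ = R × C = 30.909 × 0.025 L/cmH2O = 0.7727 s.
Fraction remaining at end-expiration = e^(−Te/τ) = e^(−1.71/0.7727) = 0.1094 → 10.94%.

10.9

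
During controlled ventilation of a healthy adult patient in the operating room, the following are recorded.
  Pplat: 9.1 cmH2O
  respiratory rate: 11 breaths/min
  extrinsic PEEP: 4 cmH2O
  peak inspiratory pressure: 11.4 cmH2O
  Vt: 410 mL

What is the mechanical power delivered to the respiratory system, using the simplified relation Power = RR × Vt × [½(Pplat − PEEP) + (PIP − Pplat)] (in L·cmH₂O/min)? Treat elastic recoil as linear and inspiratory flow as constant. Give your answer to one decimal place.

21.9

Per-breath work = Vt × [½(Pplat−PEEP) + (PIP−Pplat)] = 0.410 × [0.5×5.1 + 2.3] = 0.410 × 4.85 = 1.989 L·cmH2O.
Power = 11 × 1.989 = 21.879 L·cmH2O/min.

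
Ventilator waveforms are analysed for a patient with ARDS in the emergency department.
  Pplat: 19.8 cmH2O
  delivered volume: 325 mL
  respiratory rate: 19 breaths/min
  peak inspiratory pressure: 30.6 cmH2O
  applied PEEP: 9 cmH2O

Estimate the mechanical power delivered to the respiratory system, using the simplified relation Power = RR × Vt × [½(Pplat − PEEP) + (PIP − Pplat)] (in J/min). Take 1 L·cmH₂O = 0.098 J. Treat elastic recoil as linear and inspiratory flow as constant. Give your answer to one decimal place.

Per-breath work = Vt × [½(Pplat−PEEP) + (PIP−Pplat)] = 0.325 × [0.5×10.8 + 10.8] = 0.325 × 16.2 = 5.265 L·cmH2O.
Power = 19 × 5.265 = 100.04 L·cmH2O/min.
× 0.098 J/(L·cmH2O) → 9.804 J/min.

9.8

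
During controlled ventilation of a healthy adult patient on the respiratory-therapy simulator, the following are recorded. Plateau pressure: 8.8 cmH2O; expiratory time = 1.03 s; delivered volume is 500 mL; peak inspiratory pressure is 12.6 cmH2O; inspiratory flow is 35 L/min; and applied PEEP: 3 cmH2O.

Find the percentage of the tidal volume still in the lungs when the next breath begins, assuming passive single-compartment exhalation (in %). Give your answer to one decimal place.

Flow: 35 L/min ÷ 60 = 0.5833 L/s.
R = (PIP − Pplat)/V̇ = (12.6 − 8.8) / 0.5833 = 3.8/0.5833 = 6.515 cmH2O·s/L.
C = Vt/(Pplat − PEEP) = 500.0 / (8.8 − 3) = 500.0/5.8 = 86.207 mL/cmH2O.
τ = R × C = 6.515 × 0.08621 L/cmH2O = 0.5617 s.
Fraction remaining at end-expiration = e^(−Te/τ) = e^(−1.03/0.5617) = 0.1598 → 15.98%.

16.0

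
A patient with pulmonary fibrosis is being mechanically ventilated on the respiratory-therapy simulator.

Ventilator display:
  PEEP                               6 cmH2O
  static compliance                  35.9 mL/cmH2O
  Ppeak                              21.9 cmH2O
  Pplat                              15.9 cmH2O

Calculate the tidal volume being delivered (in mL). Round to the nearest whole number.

Vt = Cstat × (Pplat − PEEP) = 35.9 × (15.9 − 6) = 35.9 × 9.9 = 355.41 mL.

355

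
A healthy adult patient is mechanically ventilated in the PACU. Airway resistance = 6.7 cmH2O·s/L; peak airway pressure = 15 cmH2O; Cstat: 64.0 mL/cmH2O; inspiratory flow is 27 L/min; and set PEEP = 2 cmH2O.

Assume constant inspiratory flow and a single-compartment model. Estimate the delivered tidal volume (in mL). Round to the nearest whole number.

639

Flow: 27 L/min ÷ 60 = 0.45 L/s.
Equation of motion (constant flow): PIP = Vt/C + R·V̇ + PEEP.
Vt/C = PIP − R·V̇ − PEEP = 15 − 3.015 − 2 = 9.985 cmH2O.
Vt = C × 9.985 = 64.0 × 9.985 = 639.04 mL.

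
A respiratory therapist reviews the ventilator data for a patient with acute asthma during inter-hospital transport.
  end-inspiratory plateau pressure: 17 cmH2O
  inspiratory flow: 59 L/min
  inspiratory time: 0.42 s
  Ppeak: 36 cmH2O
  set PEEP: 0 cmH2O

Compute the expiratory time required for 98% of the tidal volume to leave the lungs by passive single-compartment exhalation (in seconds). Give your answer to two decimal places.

Flow: 59 L/min ÷ 60 = 0.9833 L/s.
Vt = flow × Ti = 0.9833 L/s × 0.42 s × 1000 mL/L = 412.99 mL.
R = (PIP − Pplat)/V̇ = (36 − 17) / 0.9833 = 19.0/0.9833 = 19.323 cmH2O·s/L.
C = Vt/(Pplat − PEEP) = 412.99 / (17 − 0) = 412.99/17.0 = 24.294 mL/cmH2O.
τ = R × C = 19.323 × 0.02429 L/cmH2O = 0.4694 s.
t = −τ·ln(1 − 0.98) = −0.4694·ln(0.02) = 1.836 s.

1.84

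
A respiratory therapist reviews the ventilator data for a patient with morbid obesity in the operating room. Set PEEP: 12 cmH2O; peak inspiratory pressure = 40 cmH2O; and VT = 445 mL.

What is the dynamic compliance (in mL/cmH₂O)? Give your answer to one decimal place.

Dynamic compliance = Vt / (PIP − PEEP) = 445 / (40 − 12) = 445 / 28.0 = 15.893 mL/cmH2O.

15.9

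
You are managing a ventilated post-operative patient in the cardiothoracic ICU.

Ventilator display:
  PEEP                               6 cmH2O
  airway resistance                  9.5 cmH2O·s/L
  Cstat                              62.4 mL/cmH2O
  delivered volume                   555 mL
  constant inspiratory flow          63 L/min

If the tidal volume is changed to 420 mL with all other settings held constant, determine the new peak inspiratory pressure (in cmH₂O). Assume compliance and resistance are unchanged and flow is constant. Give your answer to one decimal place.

Flow: 63 L/min ÷ 60 = 1.05 L/s.
PIP = Vt/C + R·V̇ + PEEP (constant-flow equation of motion).
Only the elastic term changes: ΔPIP = ΔVt / C = (420 − 555) / 62.4 = -2.163 cmH2O.
Original PIP = 555/62.4 + 9.5×1.05 + 6 = 24.869 cmH2O; new PIP = 24.869 + (-2.163) = 22.706 cmH2O.

22.7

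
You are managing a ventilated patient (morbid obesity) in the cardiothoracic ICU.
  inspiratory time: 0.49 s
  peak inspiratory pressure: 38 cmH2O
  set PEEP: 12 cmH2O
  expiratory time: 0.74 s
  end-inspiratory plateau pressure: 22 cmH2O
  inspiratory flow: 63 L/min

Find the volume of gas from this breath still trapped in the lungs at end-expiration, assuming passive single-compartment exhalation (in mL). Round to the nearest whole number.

200

Flow: 63 L/min ÷ 60 = 1.05 L/s.
Vt = flow × Ti = 1.05 L/s × 0.49 s × 1000 mL/L = 514.5 mL.
R = (PIP − Pplat)/V̇ = (38 − 22) / 1.05 = 16.0/1.05 = 15.238 cmH2O·s/L.
C = Vt/(Pplat − PEEP) = 514.5 / (22 − 12) = 514.5/10.0 = 51.45 mL/cmH2O.
τ = R × C = 15.238 × 0.05145 L/cmH2O = 0.784 s.
Fraction remaining = e^(−Te/τ) = e^(−0.74/0.784) = 0.3891.
Trapped volume = 514.5 × 0.3891 = 200.19 mL.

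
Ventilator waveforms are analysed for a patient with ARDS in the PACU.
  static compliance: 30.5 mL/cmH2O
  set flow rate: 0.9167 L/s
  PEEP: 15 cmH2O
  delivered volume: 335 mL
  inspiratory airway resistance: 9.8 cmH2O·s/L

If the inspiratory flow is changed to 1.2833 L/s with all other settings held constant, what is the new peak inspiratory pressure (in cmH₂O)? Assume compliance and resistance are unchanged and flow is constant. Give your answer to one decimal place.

38.6

PIP = Vt/C + R·V̇ + PEEP (constant-flow equation of motion).
Only the resistive term changes: ΔPIP = R × ΔV̇ = 9.8 × (1.2833 − 0.9167) = 9.8 × 0.3666 = 3.593 cmH2O.
Original PIP = 335/30.5 + 9.8×0.9167 + 15 = 34.967 cmH2O; new PIP = 34.967 + (3.593) = 38.56 cmH2O.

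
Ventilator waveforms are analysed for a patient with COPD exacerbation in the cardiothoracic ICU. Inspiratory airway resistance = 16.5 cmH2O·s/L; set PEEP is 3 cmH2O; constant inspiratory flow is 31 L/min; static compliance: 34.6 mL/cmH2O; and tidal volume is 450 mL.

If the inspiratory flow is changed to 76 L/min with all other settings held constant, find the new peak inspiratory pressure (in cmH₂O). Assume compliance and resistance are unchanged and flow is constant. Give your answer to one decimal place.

36.9

Flow: 31 L/min ÷ 60 = 0.5167 L/s.
New flow: 76 L/min ÷ 60 = 1.2667 L/s.
PIP = Vt/C + R·V̇ + PEEP (constant-flow equation of motion).
Only the resistive term changes: ΔPIP = R × ΔV̇ = 16.5 × (1.2667 − 0.5167) = 16.5 × 0.75 = 12.375 cmH2O.
Original PIP = 450/34.6 + 16.5×0.5167 + 3 = 24.531 cmH2O; new PIP = 24.531 + (12.375) = 36.906 cmH2O.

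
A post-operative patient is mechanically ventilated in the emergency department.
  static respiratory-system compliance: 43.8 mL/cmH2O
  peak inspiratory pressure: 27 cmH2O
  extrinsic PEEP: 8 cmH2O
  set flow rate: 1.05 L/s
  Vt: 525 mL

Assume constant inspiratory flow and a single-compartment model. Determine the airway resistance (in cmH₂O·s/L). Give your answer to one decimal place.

Equation of motion (constant flow): PIP = Vt/C + R·V̇ + PEEP.
R·V̇ = PIP − Vt/C − PEEP = 27 − 525/43.8 − 8 = 27 − 11.986 − 8 = 7.014 cmH2O.
R = 7.014 / 1.05 = 6.68 cmH2O·s/L.

6.7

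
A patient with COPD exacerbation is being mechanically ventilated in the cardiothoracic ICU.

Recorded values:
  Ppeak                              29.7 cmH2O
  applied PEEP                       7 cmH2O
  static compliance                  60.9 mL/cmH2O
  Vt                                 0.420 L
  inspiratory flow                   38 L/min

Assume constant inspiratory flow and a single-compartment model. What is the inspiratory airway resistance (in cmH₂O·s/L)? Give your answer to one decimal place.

25.0

Flow: 38 L/min ÷ 60 = 0.6333 L/s.
Equation of motion (constant flow): PIP = Vt/C + R·V̇ + PEEP.
R·V̇ = PIP − Vt/C − PEEP = 29.7 − 420/60.9 − 7 = 29.7 − 6.897 − 7 = 15.803 cmH2O.
R = 15.803 / 0.6333 = 24.953 cmH2O·s/L.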